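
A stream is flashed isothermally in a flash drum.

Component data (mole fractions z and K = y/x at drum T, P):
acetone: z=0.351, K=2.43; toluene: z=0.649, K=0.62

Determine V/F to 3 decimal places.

Rachford–Rice: g(V/F) = Σ zᵢ(Kᵢ−1)/(1+V/F(Kᵢ−1)) = 0.
Feasibility: ΣzᵢKᵢ = 1.255, Σzᵢ/Kᵢ = 1.191 — both > 1, two phases present.
Binary case is linear: z₁(K₁−1)(1+V/F(K₂−1)) + z₂(K₂−1)(1+V/F(K₁−1)) = 0
⇒ V/F = [z₁(K₁−1)+z₂(K₂−1)] / [−(K₁−1)(K₂−1)] = 0.2553/0.5434 = 0.470

V/F = 0.470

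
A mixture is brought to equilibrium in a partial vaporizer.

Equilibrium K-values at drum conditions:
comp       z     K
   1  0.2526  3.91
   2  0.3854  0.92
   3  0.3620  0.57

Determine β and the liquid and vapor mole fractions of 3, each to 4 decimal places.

β = 0.6647, x_3 = 0.5069, y_3 = 0.2889

Newton iteration, β⁰ = 0.43:
  β = 0.4300: g = 0.10361, g' = -0.5254 → β = 0.6272
  β = 0.6272: g = 0.01459, g' = -0.3962 → β = 0.6640
  β = 0.6640: g = 0.00026, g' = -0.3827 → β = 0.6647
Converged at β = 0.6647.
Compositions from xᵢ = zᵢ/(1+β(Kᵢ−1)), yᵢ = Kᵢxᵢ:
  1: x = 0.0861, y = 0.3366
  2: x = 0.4070, y = 0.3745
  3: x = 0.5069, y = 0.2889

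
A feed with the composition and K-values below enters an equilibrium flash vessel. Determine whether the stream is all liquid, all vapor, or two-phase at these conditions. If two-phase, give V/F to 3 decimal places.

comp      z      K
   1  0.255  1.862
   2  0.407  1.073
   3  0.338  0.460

ΣzᵢKᵢ = 1.067; Σzᵢ/Kᵢ = 1.251.
Both exceed 1, so a two-phase solution exists.
Let ψ = V/F and solve Σ zᵢ(Kᵢ−1)/(1+ψ(Kᵢ−1)) = 0.
Newton–Raphson from ψ = 0.5:
  ψ = 0.500: g = -0.0678, g' = -0.279 → ψ = 0.258
  ψ = 0.258: g = -0.0030, g' = -0.262 → ψ = 0.246
Converged at ψ = 0.246.

two-phase, V/F = 0.246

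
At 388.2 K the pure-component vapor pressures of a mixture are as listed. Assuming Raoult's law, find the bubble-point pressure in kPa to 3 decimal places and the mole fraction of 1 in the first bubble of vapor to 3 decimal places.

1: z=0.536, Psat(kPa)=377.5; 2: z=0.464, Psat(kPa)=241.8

At the bubble point ψ → 0, so ΣzᵢKᵢ = 1 with Kᵢ = Pᵢˢᵃᵗ/P ⇒ P = ΣzᵢPᵢˢᵃᵗ.
P = 0.536·377.5 + 0.464·241.8 = 314.535 kPa
yᵢ = zᵢPᵢˢᵃᵗ/P ⇒ y_1 = 0.536·377.5/314.535 = 0.643

Pbub = 314.535 kPa, y_1 = 0.643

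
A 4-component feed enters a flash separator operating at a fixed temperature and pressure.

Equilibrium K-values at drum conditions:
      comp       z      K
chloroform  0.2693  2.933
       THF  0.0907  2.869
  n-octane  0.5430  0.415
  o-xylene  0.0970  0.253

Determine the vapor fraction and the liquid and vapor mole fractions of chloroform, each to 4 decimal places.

Let ψ = V/F and solve Σ zᵢ(Kᵢ−1)/(1+ψ(Kᵢ−1)) = 0.
g(0) = ΣzᵢKᵢ − 1 = 0.3000 and g(1) = 1 − Σzᵢ/Kᵢ = -0.8153, so a root lies in (0, 1).
Iterate (Newton) starting at ψ = 0.34:
  ψ = 0.3400: g = -0.07588, g' = -0.8717 → ψ = 0.2529
  ψ = 0.2529: g = 0.00256, g' = -0.9382 → ψ = 0.2557
Converged at ψ = 0.2557.
Compositions from xᵢ = zᵢ/(1+ψ(Kᵢ−1)), yᵢ = Kᵢxᵢ:
  chloroform: x = 0.1802, y = 0.5286
  THF: x = 0.0614, y = 0.1761
  n-octane: x = 0.6385, y = 0.2650
  o-xylene: x = 0.1199, y = 0.0303

ψ = 0.2557, x_chloroform = 0.1802, y_chloroform = 0.5286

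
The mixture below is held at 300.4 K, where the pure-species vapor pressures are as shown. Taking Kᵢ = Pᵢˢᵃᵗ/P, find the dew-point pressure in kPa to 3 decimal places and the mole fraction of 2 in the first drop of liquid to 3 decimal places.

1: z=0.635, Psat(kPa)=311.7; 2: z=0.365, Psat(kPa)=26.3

At the dew point ψ → 1, so Σzᵢ/Kᵢ = 1 with Kᵢ = Pᵢˢᵃᵗ/P ⇒ 1/P = Σzᵢ/Pᵢˢᵃᵗ.
1/P = 0.635/311.7 + 0.365/26.3 = 0.015916 ⇒ P = 62.832 kPa
xᵢ = zᵢP/Pᵢˢᵃᵗ ⇒ x_2 = 0.365·62.832/26.3 = 0.872

Pdew = 62.832 kPa, x_2 = 0.872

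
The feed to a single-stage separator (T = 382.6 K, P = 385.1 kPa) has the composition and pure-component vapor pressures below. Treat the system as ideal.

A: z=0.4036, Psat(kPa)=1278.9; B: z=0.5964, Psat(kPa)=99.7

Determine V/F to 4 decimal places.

Raoult's law: Kᵢ = Pᵢˢᵃᵗ/P = Pᵢˢᵃᵗ/385.1.
  K_A = 1278.9/385.1 = 3.320956, K_B = 99.7/385.1 = 0.258894
Material balance + equilibrium reduce to Σ zᵢ(Kᵢ−1)/(1+V/F(Kᵢ−1)) = 0.
g(0) = ΣzᵢKᵢ − 1 = 0.4947 and g(1) = 1 − Σzᵢ/Kᵢ = -1.4252, so a root lies in (0, 1).
Binary case is linear: z₁(K₁−1)(1+V/F(K₂−1)) + z₂(K₂−1)(1+V/F(K₁−1)) = 0
⇒ V/F = [z₁(K₁−1)+z₂(K₂−1)] / [−(K₁−1)(K₂−1)] = 0.49474/1.72007 = 0.2876

V/F = 0.2876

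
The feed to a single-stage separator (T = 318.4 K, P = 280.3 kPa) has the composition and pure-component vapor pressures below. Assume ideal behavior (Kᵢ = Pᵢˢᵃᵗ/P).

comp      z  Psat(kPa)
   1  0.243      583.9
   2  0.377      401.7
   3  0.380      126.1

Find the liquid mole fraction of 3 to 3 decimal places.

x_3 = 0.542

Raoult's law: Kᵢ = Pᵢˢᵃᵗ/P = Pᵢˢᵃᵗ/280.3.
  K_1 = 583.9/280.3 = 2.08313, K_2 = 401.7/280.3 = 1.43311, K_3 = 126.1/280.3 = 0.44988
Rachford–Rice: g(ψ) = Σ zᵢ(Kᵢ−1)/(1+ψ(Kᵢ−1)) = 0.
Feasibility: ΣzᵢKᵢ = 1.217, Σzᵢ/Kᵢ = 1.224 — both > 1, two phases present.
Iterate (Newton) starting at ψ = 0.5:
  ψ = 0.500: g = 0.0166, g' = -0.387 → ψ = 0.543
Converged at ψ = 0.543.
Compositions from xᵢ = zᵢ/(1+ψ(Kᵢ−1)), yᵢ = Kᵢxᵢ:
  1: x = 0.153, y = 0.319
  2: x = 0.305, y = 0.437
  3: x = 0.542, y = 0.244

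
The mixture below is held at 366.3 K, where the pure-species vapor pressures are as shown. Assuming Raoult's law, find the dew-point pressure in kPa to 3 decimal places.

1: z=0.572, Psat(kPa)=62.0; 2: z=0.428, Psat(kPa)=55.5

At the dew point ψ → 1, so Σzᵢ/Kᵢ = 1 with Kᵢ = Pᵢˢᵃᵗ/P ⇒ 1/P = Σzᵢ/Pᵢˢᵃᵗ.
1/P = 0.572/62.0 + 0.428/55.5 = 0.016938 ⇒ P = 59.041 kPa

Pdew = 59.041 kPa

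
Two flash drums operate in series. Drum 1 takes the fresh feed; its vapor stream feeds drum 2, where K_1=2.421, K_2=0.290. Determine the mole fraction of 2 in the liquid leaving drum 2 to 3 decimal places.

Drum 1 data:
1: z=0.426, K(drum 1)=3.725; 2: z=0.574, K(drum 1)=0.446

Drum 1:
Material balance + equilibrium reduce to Σ zᵢ(Kᵢ−1)/(1+ψ₁(Kᵢ−1)) = 0.
Check two-phase: ΣzᵢKᵢ = 1.843 > 1 and Σzᵢ/Kᵢ = 1.401 > 1, so g(0) = 0.843 > 0 and g(1) = -0.401 < 0.
Newton iteration, ψ₁⁰ = 0.43:
  ψ₁ = 0.430: g = 0.1171, g' = -0.974 → ψ₁ = 0.550
  ψ₁ = 0.550: g = 0.0071, g' = -0.871 → ψ₁ = 0.558
Converged at ψ₁ = 0.558.
Drum-1 compositions:
  1: x = 0.169, y = 0.629
  2: x = 0.831, y = 0.371
Drum-2 feed = drum-1 vapor: z₂ = (0.6294, 0.3706).
Drum 2:
Material balance + equilibrium reduce to Σ zᵢ(Kᵢ−1)/(1+ψ₂(Kᵢ−1)) = 0.
Feasibility: ΣzᵢKᵢ = 1.631, Σzᵢ/Kᵢ = 1.538 — both > 1, two phases present.
Iterate (Newton) starting at ψ₂ = 0.5:
  ψ₂ = 0.500: g = 0.1148, g' = -0.883 → ψ₂ = 0.630
  ψ₂ = 0.630: g = -0.0042, g' = -0.965 → ψ₂ = 0.626
Converged at ψ₂ = 0.626.
  1: x = 0.333, y = 0.807
  2: x = 0.667, y = 0.193

x_2 (drum 2) = 0.667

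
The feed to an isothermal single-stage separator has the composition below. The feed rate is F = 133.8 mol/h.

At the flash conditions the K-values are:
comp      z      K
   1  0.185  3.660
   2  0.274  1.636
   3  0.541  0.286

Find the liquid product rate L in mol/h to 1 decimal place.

Material balance + equilibrium reduce to Σ zᵢ(Kᵢ−1)/(1+β(Kᵢ−1)) = 0.
Check two-phase: ΣzᵢKᵢ = 1.280 > 1 and Σzᵢ/Kᵢ = 2.110 > 1, so g(0) = 0.280 > 0 and g(1) = -1.110 < 0.
Newton iteration, β⁰ = 0.31:
  β = 0.310: g = -0.0808, g' = -0.925 → β = 0.223
  β = 0.223: g = 0.0024, g' = -0.991 → β = 0.225
Converged at β = 0.225.
Then V = β·F = 0.2251·133.8 = 30.1 mol/h and L = F − V = 103.7 mol/h.

L = 103.7 mol/h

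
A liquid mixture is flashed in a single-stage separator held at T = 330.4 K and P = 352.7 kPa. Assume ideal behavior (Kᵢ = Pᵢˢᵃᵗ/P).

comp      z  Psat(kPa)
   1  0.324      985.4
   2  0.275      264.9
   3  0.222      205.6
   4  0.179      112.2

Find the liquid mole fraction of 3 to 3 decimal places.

Raoult's law: Kᵢ = Pᵢˢᵃᵗ/P = Pᵢˢᵃᵗ/352.7.
  K_1 = 985.4/352.7 = 2.79388, K_2 = 264.9/352.7 = 0.75106, K_3 = 205.6/352.7 = 0.58293, K_4 = 112.2/352.7 = 0.31812
Newton–Raphson from β = 0.62:
  β = 0.620: g = -0.1421, g' = -0.578 → β = 0.374
  β = 0.374: g = -0.0011, g' = -0.598 → β = 0.372
Converged at β = 0.372.
Compositions from xᵢ = zᵢ/(1+β(Kᵢ−1)), yᵢ = Kᵢxᵢ:
  1: x = 0.194, y = 0.543
  2: x = 0.303, y = 0.228
  3: x = 0.263, y = 0.153
  4: x = 0.240, y = 0.076

x_3 = 0.263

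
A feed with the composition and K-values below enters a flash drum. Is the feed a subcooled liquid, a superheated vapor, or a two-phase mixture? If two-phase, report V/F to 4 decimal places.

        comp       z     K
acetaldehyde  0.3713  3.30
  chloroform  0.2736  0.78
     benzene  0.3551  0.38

two-phase, V/F = 0.5145

ΣzᵢKᵢ = 1.5736; Σzᵢ/Kᵢ = 1.3978.
Both exceed 1, so a two-phase solution exists.
Let ψ = V/F and solve Σ zᵢ(Kᵢ−1)/(1+ψ(Kᵢ−1)) = 0.
Newton–Raphson from ψ = 0.5:
  ψ = 0.5000: g = 0.01050, g' = -0.7283 → ψ = 0.5144
  ψ = 0.5144: g = 0.00004, g' = -0.7232 → ψ = 0.5145
Converged at ψ = 0.5145.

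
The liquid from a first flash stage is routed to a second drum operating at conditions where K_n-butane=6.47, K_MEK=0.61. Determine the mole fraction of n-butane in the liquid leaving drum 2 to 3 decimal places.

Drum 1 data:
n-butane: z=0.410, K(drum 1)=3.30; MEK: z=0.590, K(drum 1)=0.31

Drum 1:
Material balance + equilibrium reduce to Σ zᵢ(Kᵢ−1)/(1+ψ₁(Kᵢ−1)) = 0.
Feasibility: ΣzᵢKᵢ = 1.536, Σzᵢ/Kᵢ = 2.027 — both > 1, two phases present.
Binary case is linear: z₁(K₁−1)(1+ψ₁(K₂−1)) + z₂(K₂−1)(1+ψ₁(K₁−1)) = 0
⇒ ψ₁ = [z₁(K₁−1)+z₂(K₂−1)] / [−(K₁−1)(K₂−1)] = 0.5359/1.5870 = 0.338
Drum-1 compositions:
  n-butane: x = 0.231, y = 0.762
  MEK: x = 0.769, y = 0.238
Drum-2 feed = drum-1 liquid: z₂ = (0.2308, 0.7692).
Drum 2:
Let ψ₂ = V/F and solve Σ zᵢ(Kᵢ−1)/(1+ψ₂(Kᵢ−1)) = 0.
Check two-phase: ΣzᵢKᵢ = 1.962 > 1 and Σzᵢ/Kᵢ = 1.297 > 1, so g(0) = 0.962 > 0 and g(1) = -0.297 < 0.
Binary case is linear: z₁(K₁−1)(1+ψ₂(K₂−1)) + z₂(K₂−1)(1+ψ₂(K₁−1)) = 0
⇒ ψ₂ = [z₁(K₁−1)+z₂(K₂−1)] / [−(K₁−1)(K₂−1)] = 0.9623/2.1333 = 0.451
  n-butane: x = 0.067, y = 0.431
  MEK: x = 0.933, y = 0.569

x_n-butane (drum 2) = 0.067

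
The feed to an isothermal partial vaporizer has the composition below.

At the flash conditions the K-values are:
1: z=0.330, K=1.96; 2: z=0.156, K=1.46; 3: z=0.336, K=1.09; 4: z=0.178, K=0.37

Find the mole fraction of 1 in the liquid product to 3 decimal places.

x_1 = 0.179

Let ψ = V/F and solve Σ zᵢ(Kᵢ−1)/(1+ψ(Kᵢ−1)) = 0.
g(0) = ΣzᵢKᵢ − 1 = 0.307 and g(1) = 1 − Σzᵢ/Kᵢ = -0.065, so a root lies in (0, 1).
Newton–Raphson from ψ = 0.5:
  ψ = 0.500: g = 0.1376, g' = -0.314 → ψ = 0.939
  ψ = 0.939: g = -0.0298, g' = -0.526 → ψ = 0.882
  ψ = 0.882: g = -0.0018, g' = -0.466 → ψ = 0.878
Converged at ψ = 0.878.
Compositions from xᵢ = zᵢ/(1+ψ(Kᵢ−1)), yᵢ = Kᵢxᵢ:
  1: x = 0.179, y = 0.351
  2: x = 0.111, y = 0.162
  3: x = 0.311, y = 0.339
  4: x = 0.398, y = 0.147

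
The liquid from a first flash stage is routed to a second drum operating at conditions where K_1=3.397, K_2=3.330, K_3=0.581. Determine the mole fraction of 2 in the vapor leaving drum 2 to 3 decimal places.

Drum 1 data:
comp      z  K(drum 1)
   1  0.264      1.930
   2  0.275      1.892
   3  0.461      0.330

Drum 1:
Let ψ₁ = V/F and solve Σ zᵢ(Kᵢ−1)/(1+ψ₁(Kᵢ−1)) = 0.
Check two-phase: ΣzᵢKᵢ = 1.182 > 1 and Σzᵢ/Kᵢ = 1.679 > 1, so g(0) = 0.182 > 0 and g(1) = -0.679 < 0.
Newton–Raphson from ψ₁ = 0.5:
  ψ₁ = 0.500: g = -0.1272, g' = -0.679 → ψ₁ = 0.313
  ψ₁ = 0.313: g = -0.0087, g' = -0.602 → ψ₁ = 0.298
Converged at ψ₁ = 0.298.
Drum-1 compositions:
  1: x = 0.207, y = 0.399
  2: x = 0.217, y = 0.411
  3: x = 0.576, y = 0.190
Drum-2 feed = drum-1 liquid: z₂ = (0.2067, 0.2172, 0.5761).
Drum 2:
Material balance + equilibrium reduce to Σ zᵢ(Kᵢ−1)/(1+ψ₂(Kᵢ−1)) = 0.
g(0) = ΣzᵢKᵢ − 1 = 0.760 and g(1) = 1 − Σzᵢ/Kᵢ = -0.118, so a root lies in (0, 1).
Iterate (Newton) starting at ψ₂ = 0.5:
  ψ₂ = 0.500: g = 0.1538, g' = -0.659 → ψ₂ = 0.733
  ψ₂ = 0.733: g = 0.0181, g' = -0.528 → ψ₂ = 0.768
Converged at ψ₂ = 0.768.
  1: x = 0.073, y = 0.247
  2: x = 0.078, y = 0.259
  3: x = 0.849, y = 0.493

y_2 (drum 2) = 0.259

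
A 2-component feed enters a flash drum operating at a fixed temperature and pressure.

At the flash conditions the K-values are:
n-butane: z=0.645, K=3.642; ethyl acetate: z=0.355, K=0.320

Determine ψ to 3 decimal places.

ψ = 0.814

Let ψ = V/F and solve Σ zᵢ(Kᵢ−1)/(1+ψ(Kᵢ−1)) = 0.
g(0) = ΣzᵢKᵢ − 1 = 1.463 and g(1) = 1 − Σzᵢ/Kᵢ = -0.286, so a root lies in (0, 1).
Newton iteration, ψ⁰ = 0.5:
  ψ = 0.500: g = 0.3684, g' = -1.213 → ψ = 0.804
  ψ = 0.804: g = 0.0131, g' = -1.260 → ψ = 0.814
Converged at ψ = 0.814.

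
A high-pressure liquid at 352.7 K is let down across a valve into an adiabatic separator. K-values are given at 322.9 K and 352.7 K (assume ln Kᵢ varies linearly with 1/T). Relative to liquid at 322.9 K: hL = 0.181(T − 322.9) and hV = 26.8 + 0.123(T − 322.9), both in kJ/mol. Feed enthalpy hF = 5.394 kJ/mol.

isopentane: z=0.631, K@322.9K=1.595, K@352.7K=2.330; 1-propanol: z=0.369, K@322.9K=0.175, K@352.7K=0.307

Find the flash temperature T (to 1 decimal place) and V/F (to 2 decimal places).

T = 324.7 K, V/F = 0.19

Adiabatic flash: solve Rachford–Rice at each trial T, then check hF = ψ·hV(T) + (1−ψ)·hL(T).
  T = 322.9 K: K = (1.595, 0.175), RR gives ψ = 0.145, H_out = 3.877 kJ/mol
  T = 352.7 K: K = (2.330, 0.307), RR gives ψ = 0.633, H_out = 21.266 kJ/mol
  T = 337.8 K: K = (1.944, 0.235), RR gives ψ = 0.434, H_out = 13.942 kJ/mol
  T = 330.4 K: K = (1.766, 0.204), RR gives ψ = 0.310, H_out = 9.544 kJ/mol
  T = 326.6 K: K = (1.678, 0.189), RR gives ψ = 0.234, H_out = 6.881 kJ/mol
  T = 324.8 K: K = (1.637, 0.182), RR gives ψ = 0.192, H_out = 5.480 kJ/mol
Linear interpolation between T = 322.9 (H_out = 3.877) and T = 324.8 (H_out = 5.480) on hF = 5.394 gives T ≈ 324.7 K, at which ψ = 0.19.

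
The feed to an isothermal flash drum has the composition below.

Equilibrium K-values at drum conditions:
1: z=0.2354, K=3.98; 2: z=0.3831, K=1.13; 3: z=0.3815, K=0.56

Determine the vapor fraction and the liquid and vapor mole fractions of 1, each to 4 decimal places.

ψ = 0.7818, x_1 = 0.0707, y_1 = 0.2814

Material balance + equilibrium reduce to Σ zᵢ(Kᵢ−1)/(1+ψ(Kᵢ−1)) = 0.
g(0) = ΣzᵢKᵢ − 1 = 0.5834 and g(1) = 1 − Σzᵢ/Kᵢ = -0.0794, so a root lies in (0, 1).
Newton iteration, ψ⁰ = 0.31:
  ψ = 0.3100: g = 0.21814, g' = -0.6698 → ψ = 0.6357
  ψ = 0.6357: g = 0.05534, g' = -0.3974 → ψ = 0.7749
  ψ = 0.7749: g = 0.00253, g' = -0.3663 → ψ = 0.7818
Converged at ψ = 0.7818.
Compositions from xᵢ = zᵢ/(1+ψ(Kᵢ−1)), yᵢ = Kᵢxᵢ:
  1: x = 0.0707, y = 0.2814
  2: x = 0.3478, y = 0.3930
  3: x = 0.5815, y = 0.3257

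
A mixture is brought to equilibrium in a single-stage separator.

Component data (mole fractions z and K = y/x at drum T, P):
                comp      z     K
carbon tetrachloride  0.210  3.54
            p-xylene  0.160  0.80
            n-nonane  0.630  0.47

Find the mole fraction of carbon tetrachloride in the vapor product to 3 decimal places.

y_carbon tetrachloride = 0.549

Material balance + equilibrium reduce to Σ zᵢ(Kᵢ−1)/(1+ψ(Kᵢ−1)) = 0.
Feasibility: ΣzᵢKᵢ = 1.167, Σzᵢ/Kᵢ = 1.600 — both > 1, two phases present.
Newton–Raphson from ψ = 0.5:
  ψ = 0.500: g = -0.2549, g' = -0.598 → ψ = 0.074
  ψ = 0.074: g = 0.0689, g' = -1.158 → ψ = 0.134
  ψ = 0.134: g = 0.0060, g' = -0.967 → ψ = 0.140
Converged at ψ = 0.140.
Compositions from xᵢ = zᵢ/(1+ψ(Kᵢ−1)), yᵢ = Kᵢxᵢ:
  carbon tetrachloride: x = 0.155, y = 0.549
  p-xylene: x = 0.165, y = 0.132
  n-nonane: x = 0.680, y = 0.320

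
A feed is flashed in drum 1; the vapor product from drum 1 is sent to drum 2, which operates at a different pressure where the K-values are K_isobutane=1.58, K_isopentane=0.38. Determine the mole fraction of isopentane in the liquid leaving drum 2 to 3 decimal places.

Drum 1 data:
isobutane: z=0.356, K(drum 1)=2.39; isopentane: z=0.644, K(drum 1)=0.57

x_isopentane (drum 2) = 0.483

Drum 1:
Material balance + equilibrium reduce to Σ zᵢ(Kᵢ−1)/(1+ψ₁(Kᵢ−1)) = 0.
g(0) = ΣzᵢKᵢ − 1 = 0.218 and g(1) = 1 − Σzᵢ/Kᵢ = -0.279, so a root lies in (0, 1).
Binary case is linear: z₁(K₁−1)(1+ψ₁(K₂−1)) + z₂(K₂−1)(1+ψ₁(K₁−1)) = 0
⇒ ψ₁ = [z₁(K₁−1)+z₂(K₂−1)] / [−(K₁−1)(K₂−1)] = 0.2179/0.5977 = 0.365
Drum-1 compositions:
  isobutane: x = 0.236, y = 0.565
  isopentane: x = 0.764, y = 0.435
Drum-2 feed = drum-1 vapor: z₂ = (0.5647, 0.4353).
Drum 2:
Rachford–Rice: g(ψ₂) = Σ zᵢ(Kᵢ−1)/(1+ψ₂(Kᵢ−1)) = 0.
g(0) = ΣzᵢKᵢ − 1 = 0.058 and g(1) = 1 − Σzᵢ/Kᵢ = -0.503, so a root lies in (0, 1).
Iterate (Newton) starting at ψ₂ = 0.5:
  ψ₂ = 0.500: g = -0.1373, g' = -0.466 → ψ₂ = 0.205
  ψ₂ = 0.205: g = -0.0166, g' = -0.371 → ψ₂ = 0.161
  ψ₂ = 0.161: g = -0.0001, g' = -0.365 → ψ₂ = 0.160
Converged at ψ₂ = 0.160.
  isobutane: x = 0.517, y = 0.816
  isopentane: x = 0.483, y = 0.184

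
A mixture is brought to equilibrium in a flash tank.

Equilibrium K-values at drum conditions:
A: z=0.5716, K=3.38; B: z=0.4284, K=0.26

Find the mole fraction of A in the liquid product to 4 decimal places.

Rachford–Rice: g(ψ) = Σ zᵢ(Kᵢ−1)/(1+ψ(Kᵢ−1)) = 0.
g(0) = ΣzᵢKᵢ − 1 = 1.0434 and g(1) = 1 − Σzᵢ/Kᵢ = -0.8168, so a root lies in (0, 1).
Newton–Raphson from ψ = 0.5:
  ψ = 0.5000: g = 0.11799, g' = -1.2661 → ψ = 0.5932
  ψ = 0.5932: g = -0.00098, g' = -1.3019 → ψ = 0.5924
Converged at ψ = 0.5924.
Compositions from xᵢ = zᵢ/(1+ψ(Kᵢ−1)), yᵢ = Kᵢxᵢ:
  A: x = 0.2372, y = 0.8017
  B: x = 0.7628, y = 0.1983

x_A = 0.2372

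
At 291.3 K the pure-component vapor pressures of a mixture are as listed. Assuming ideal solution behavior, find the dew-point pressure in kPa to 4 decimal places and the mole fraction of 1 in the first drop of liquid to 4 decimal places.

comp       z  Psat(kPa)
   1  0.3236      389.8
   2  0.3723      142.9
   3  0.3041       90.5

Pdew = 147.1517 kPa, x_1 = 0.1222

At the dew point ψ → 1, so Σzᵢ/Kᵢ = 1 with Kᵢ = Pᵢˢᵃᵗ/P ⇒ 1/P = Σzᵢ/Pᵢˢᵃᵗ.
1/P = 0.3236/389.8 + 0.3723/142.9 + 0.3041/90.5 = 0.0067957 ⇒ P = 147.1517 kPa
xᵢ = zᵢP/Pᵢˢᵃᵗ ⇒ x_1 = 0.3236·147.1517/389.8 = 0.1222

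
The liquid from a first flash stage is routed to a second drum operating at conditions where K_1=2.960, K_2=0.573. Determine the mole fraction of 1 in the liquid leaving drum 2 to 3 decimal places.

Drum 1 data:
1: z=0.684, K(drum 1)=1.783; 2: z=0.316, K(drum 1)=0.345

x_1 (drum 2) = 0.179

Drum 1:
Iterate (Newton) starting at ψ₁ = 0.53:
  ψ₁ = 0.530: g = 0.0615, g' = -0.528 → ψ₁ = 0.647
  ψ₁ = 0.647: g = -0.0034, g' = -0.593 → ψ₁ = 0.641
Converged at ψ₁ = 0.641.
Drum-1 compositions:
  1: x = 0.455, y = 0.812
  2: x = 0.545, y = 0.188
Drum-2 feed = drum-1 liquid: z₂ = (0.4555, 0.5445).
Drum 2:
Let ψ₂ = V/F and solve Σ zᵢ(Kᵢ−1)/(1+ψ₂(Kᵢ−1)) = 0.
Feasibility: ΣzᵢKᵢ = 1.660, Σzᵢ/Kᵢ = 1.104 — both > 1, two phases present.
Iterate (Newton) starting at ψ₂ = 0.33:
  ψ₂ = 0.330: g = 0.2715, g' = -0.780 → ψ₂ = 0.678
  ψ₂ = 0.678: g = 0.0560, g' = -0.519 → ψ₂ = 0.786
  ψ₂ = 0.786: g = 0.0014, g' = -0.496 → ψ₂ = 0.789
Converged at ψ₂ = 0.789.
  1: x = 0.179, y = 0.530
  2: x = 0.821, y = 0.470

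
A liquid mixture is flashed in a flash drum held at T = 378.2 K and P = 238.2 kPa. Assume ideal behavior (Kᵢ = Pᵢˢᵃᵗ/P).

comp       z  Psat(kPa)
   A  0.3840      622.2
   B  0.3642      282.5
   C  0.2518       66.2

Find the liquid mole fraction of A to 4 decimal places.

x_A = 0.1835

Raoult's law: Kᵢ = Pᵢˢᵃᵗ/P = Pᵢˢᵃᵗ/238.2.
  K_A = 622.2/238.2 = 2.612091, K_B = 282.5/238.2 = 1.185978, K_C = 66.2/238.2 = 0.277918
Material balance + equilibrium reduce to Σ zᵢ(Kᵢ−1)/(1+ψ(Kᵢ−1)) = 0.
Check two-phase: ΣzᵢKᵢ = 1.5050 > 1 and Σzᵢ/Kᵢ = 1.3601 > 1, so g(0) = 0.5050 > 0 and g(1) = -0.3601 < 0.
Newton iteration, ψ⁰ = 0.5:
  ψ = 0.5000: g = 0.12017, g' = -0.6381 → ψ = 0.6883
  ψ = 0.6883: g = -0.00802, g' = -0.7531 → ψ = 0.6777
  ψ = 0.6777: g = -0.00006, g' = -0.7413 → ψ = 0.6776
Converged at ψ = 0.6776.
Compositions from xᵢ = zᵢ/(1+ψ(Kᵢ−1)), yᵢ = Kᵢxᵢ:
  A: x = 0.1835, y = 0.4794
  B: x = 0.3234, y = 0.3836
  C: x = 0.4930, y = 0.1370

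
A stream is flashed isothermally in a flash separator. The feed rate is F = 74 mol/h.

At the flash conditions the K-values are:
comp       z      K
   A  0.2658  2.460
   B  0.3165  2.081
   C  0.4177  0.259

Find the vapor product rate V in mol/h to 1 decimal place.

Newton–Raphson from ψ = 0.32:
  ψ = 0.3200: g = 0.11298, g' = -0.8614 → ψ = 0.4511
  ψ = 0.4511: g = -0.00101, g' = -0.8906 → ψ = 0.4500
Converged at ψ = 0.4500.
Then V = ψ·F = 0.4500·74 = 33.3 mol/h and L = F − V = 40.7 mol/h.

V = 33.3 mol/h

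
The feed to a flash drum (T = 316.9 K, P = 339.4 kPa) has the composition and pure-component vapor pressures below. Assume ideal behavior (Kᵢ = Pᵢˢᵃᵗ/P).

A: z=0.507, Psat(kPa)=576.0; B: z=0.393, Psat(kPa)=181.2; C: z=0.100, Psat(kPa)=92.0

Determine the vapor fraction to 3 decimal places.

ψ = 0.262

Raoult's law: Kᵢ = Pᵢˢᵃᵗ/P = Pᵢˢᵃᵗ/339.4.
  K_A = 576.0/339.4 = 1.69711, K_B = 181.2/339.4 = 0.53388, K_C = 92.0/339.4 = 0.27107
Material balance + equilibrium reduce to Σ zᵢ(Kᵢ−1)/(1+ψ(Kᵢ−1)) = 0.
Check two-phase: ΣzᵢKᵢ = 1.097 > 1 and Σzᵢ/Kᵢ = 1.404 > 1, so g(0) = 0.097 > 0 and g(1) = -0.404 < 0.
Newton–Raphson from ψ = 0.5:
  ψ = 0.500: g = -0.0915, g' = -0.412 → ψ = 0.278
  ψ = 0.278: g = -0.0059, g' = -0.369 → ψ = 0.262
Converged at ψ = 0.262.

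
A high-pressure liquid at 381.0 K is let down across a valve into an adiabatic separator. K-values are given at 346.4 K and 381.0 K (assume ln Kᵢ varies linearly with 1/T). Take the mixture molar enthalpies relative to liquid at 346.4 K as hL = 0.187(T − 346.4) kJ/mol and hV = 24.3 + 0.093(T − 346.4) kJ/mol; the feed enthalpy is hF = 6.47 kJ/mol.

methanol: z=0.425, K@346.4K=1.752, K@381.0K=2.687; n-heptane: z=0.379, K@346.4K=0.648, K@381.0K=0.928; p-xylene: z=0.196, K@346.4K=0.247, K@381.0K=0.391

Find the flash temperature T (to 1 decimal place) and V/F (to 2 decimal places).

T = 351.0 K, V/F = 0.24

Adiabatic flash: solve Rachford–Rice at each trial T, then check hF = ψ·hV(T) + (1−ψ)·hL(T).
  T = 346.4 K: K = (1.752, 0.648, 0.247), RR gives ψ = 0.098, H_out = 2.390 kJ/mol
  T = 381.0 K: K = (2.687, 0.928, 0.391), RR gives ψ = 0.884, H_out = 25.080 kJ/mol
  T = 363.7 K: K = (2.192, 0.782, 0.314), RR gives ψ = 0.542, H_out = 15.532 kJ/mol
  T = 355.0 K: K = (1.964, 0.713, 0.279), RR gives ψ = 0.342, H_out = 9.643 kJ/mol
  T = 350.7 K: K = (1.856, 0.680, 0.263), RR gives ψ = 0.228, H_out = 6.253 kJ/mol
  T = 352.9 K: K = (1.911, 0.697, 0.271), RR gives ψ = 0.288, H_out = 8.037 kJ/mol
Linear interpolation between T = 350.7 (H_out = 6.253) and T = 352.9 (H_out = 8.037) on hF = 6.47 gives T ≈ 351.0 K, at which ψ = 0.24.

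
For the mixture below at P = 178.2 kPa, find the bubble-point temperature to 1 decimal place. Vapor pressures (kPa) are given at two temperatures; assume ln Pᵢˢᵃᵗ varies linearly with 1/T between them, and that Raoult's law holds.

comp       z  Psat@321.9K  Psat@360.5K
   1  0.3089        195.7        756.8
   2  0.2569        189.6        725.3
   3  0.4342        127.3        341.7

T = 324.2 K

Bubble-point temperature: ΣzᵢPᵢˢᵃᵗ(T) = P. Interpolate ln Pᵢˢᵃᵗ = aᵢ + bᵢ/T.
  T = 321.9 K: ΣzᵢPᵢˢᵃᵗ = 164.43 kPa
  T = 360.5 K: ΣzᵢPᵢˢᵃᵗ = 568.47 kPa
  T = 341.2 K: ΣzᵢPᵢˢᵃᵗ = 315.59 kPa
  T = 331.5 K: ΣzᵢPᵢˢᵃᵗ = 229.36 kPa
  T = 326.7 K: ΣzᵢPᵢˢᵃᵗ = 194.63 kPa
  T = 324.3 K: ΣzᵢPᵢˢᵃᵗ = 178.99 kPa
Interpolating between 321.9 K and 324.3 K gives T ≈ 324.2 K.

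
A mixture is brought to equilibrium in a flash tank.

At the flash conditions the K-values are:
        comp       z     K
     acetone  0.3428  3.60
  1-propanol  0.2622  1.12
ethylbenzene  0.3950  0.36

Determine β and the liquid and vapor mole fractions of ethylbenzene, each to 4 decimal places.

β = 0.5579, x_ethylbenzene = 0.6144, y_ethylbenzene = 0.2212

Iterate (Newton) starting at β = 0.5:
  β = 0.5000: g = 0.04543, g' = -0.7913 → β = 0.5574
  β = 0.5574: g = 0.00039, g' = -0.7806 → β = 0.5579
Converged at β = 0.5579.
Compositions from xᵢ = zᵢ/(1+β(Kᵢ−1)), yᵢ = Kᵢxᵢ:
  acetone: x = 0.1399, y = 0.5036
  1-propanol: x = 0.2457, y = 0.2752
  ethylbenzene: x = 0.6144, y = 0.2212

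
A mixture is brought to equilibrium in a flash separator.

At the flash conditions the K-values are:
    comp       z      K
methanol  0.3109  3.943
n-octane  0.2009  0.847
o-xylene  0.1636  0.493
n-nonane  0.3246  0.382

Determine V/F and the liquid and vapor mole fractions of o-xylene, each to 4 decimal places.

Material balance + equilibrium reduce to Σ zᵢ(Kᵢ−1)/(1+V/F(Kᵢ−1)) = 0.
Feasibility: ΣzᵢKᵢ = 1.6007, Σzᵢ/Kᵢ = 1.4976 — both > 1, two phases present.
Iterate (Newton) starting at V/F = 0.69:
  V/F = 0.6900: g = -0.20977, g' = -0.7754 → V/F = 0.4195
  V/F = 0.4195: g = 0.00049, g' = -0.8385 → V/F = 0.4200
Converged at V/F = 0.4200.
Compositions from xᵢ = zᵢ/(1+V/F(Kᵢ−1)), yᵢ = Kᵢxᵢ:
  methanol: x = 0.1390, y = 0.5482
  n-octane: x = 0.2147, y = 0.1818
  o-xylene: x = 0.2079, y = 0.1025
  n-nonane: x = 0.4384, y = 0.1675

V/F = 0.4200, x_o-xylene = 0.2079, y_o-xylene = 0.1025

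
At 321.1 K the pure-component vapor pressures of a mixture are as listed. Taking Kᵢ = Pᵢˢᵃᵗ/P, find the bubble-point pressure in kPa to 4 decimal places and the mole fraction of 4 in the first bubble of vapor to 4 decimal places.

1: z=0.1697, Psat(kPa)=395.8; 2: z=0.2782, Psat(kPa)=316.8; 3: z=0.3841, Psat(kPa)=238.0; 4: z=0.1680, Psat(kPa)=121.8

At the bubble point ψ → 0, so ΣzᵢKᵢ = 1 with Kᵢ = Pᵢˢᵃᵗ/P ⇒ P = ΣzᵢPᵢˢᵃᵗ.
P = 0.1697·395.8 + 0.2782·316.8 + 0.3841·238.0 + 0.1680·121.8 = 267.1792 kPa
yᵢ = zᵢPᵢˢᵃᵗ/P ⇒ y_4 = 0.1680·121.8/267.1792 = 0.0766

Pbub = 267.1792 kPa, y_4 = 0.0766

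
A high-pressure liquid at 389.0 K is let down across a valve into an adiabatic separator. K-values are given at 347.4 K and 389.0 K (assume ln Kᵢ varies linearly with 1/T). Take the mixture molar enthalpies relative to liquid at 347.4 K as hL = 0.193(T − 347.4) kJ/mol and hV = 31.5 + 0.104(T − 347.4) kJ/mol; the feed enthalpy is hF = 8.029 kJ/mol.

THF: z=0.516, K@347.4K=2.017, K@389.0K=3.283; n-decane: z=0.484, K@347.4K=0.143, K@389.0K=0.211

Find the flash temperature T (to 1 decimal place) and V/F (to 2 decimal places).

T = 354.9 K, V/F = 0.21

Adiabatic flash: solve Rachford–Rice at each trial T, then check hF = ψ·hV(T) + (1−ψ)·hL(T).
  T = 347.4 K: K = (2.017, 0.143), RR gives ψ = 0.126, H_out = 3.975 kJ/mol
  T = 389.0 K: K = (3.283, 0.211), RR gives ψ = 0.442, H_out = 20.315 kJ/mol
  T = 368.2 K: K = (2.609, 0.176), RR gives ψ = 0.325, H_out = 13.653 kJ/mol
  T = 357.8 K: K = (2.303, 0.159), RR gives ψ = 0.242, H_out = 9.404 kJ/mol
  T = 352.6 K: K = (2.157, 0.151), RR gives ψ = 0.189, H_out = 6.883 kJ/mol
  T = 355.2 K: K = (2.229, 0.155), RR gives ψ = 0.217, H_out = 8.185 kJ/mol
  T = 353.9 K: K = (2.193, 0.153), RR gives ψ = 0.203, H_out = 7.545 kJ/mol
Linear interpolation between T = 353.9 (H_out = 7.545) and T = 355.2 (H_out = 8.185) on hF = 8.029 gives T ≈ 354.9 K, at which ψ = 0.21.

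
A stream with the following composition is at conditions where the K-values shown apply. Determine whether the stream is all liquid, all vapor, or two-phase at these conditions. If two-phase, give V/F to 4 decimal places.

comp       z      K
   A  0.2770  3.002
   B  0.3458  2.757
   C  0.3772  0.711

all vapor

ΣzᵢKᵢ = 2.0531; Σzᵢ/Kᵢ = 0.7482.
Since Σzᵢ/Kᵢ < 1 the mixture is above its dew point — single vapor phase.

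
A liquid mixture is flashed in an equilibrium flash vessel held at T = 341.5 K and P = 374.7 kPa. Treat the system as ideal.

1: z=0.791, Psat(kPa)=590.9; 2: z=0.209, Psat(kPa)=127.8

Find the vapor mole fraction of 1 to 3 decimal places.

Raoult's law: Kᵢ = Pᵢˢᵃᵗ/P = Pᵢˢᵃᵗ/374.7.
  K_1 = 590.9/374.7 = 1.57699, K_2 = 127.8/374.7 = 0.34107
Let ψ = V/F and solve Σ zᵢ(Kᵢ−1)/(1+ψ(Kᵢ−1)) = 0.
g(0) = ΣzᵢKᵢ − 1 = 0.319 and g(1) = 1 − Σzᵢ/Kᵢ = -0.114, so a root lies in (0, 1).
Binary case is linear: z₁(K₁−1)(1+ψ(K₂−1)) + z₂(K₂−1)(1+ψ(K₁−1)) = 0
⇒ ψ = [z₁(K₁−1)+z₂(K₂−1)] / [−(K₁−1)(K₂−1)] = 0.3187/0.3802 = 0.838
Compositions from xᵢ = zᵢ/(1+ψ(Kᵢ−1)), yᵢ = Kᵢxᵢ:
  1: x = 0.533, y = 0.841
  2: x = 0.467, y = 0.159

y_1 = 0.841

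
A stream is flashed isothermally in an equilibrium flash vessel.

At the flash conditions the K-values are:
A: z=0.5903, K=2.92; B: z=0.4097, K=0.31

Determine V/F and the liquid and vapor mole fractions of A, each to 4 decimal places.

V/F = 0.6421, x_A = 0.2644, y_A = 0.7720

Rachford–Rice: g(V/F) = Σ zᵢ(Kᵢ−1)/(1+V/F(Kᵢ−1)) = 0.
g(0) = ΣzᵢKᵢ − 1 = 0.8507 and g(1) = 1 − Σzᵢ/Kᵢ = -0.5238, so a root lies in (0, 1).
Binary case is linear: z₁(K₁−1)(1+V/F(K₂−1)) + z₂(K₂−1)(1+V/F(K₁−1)) = 0
⇒ V/F = [z₁(K₁−1)+z₂(K₂−1)] / [−(K₁−1)(K₂−1)] = 0.85068/1.32480 = 0.6421
Compositions from xᵢ = zᵢ/(1+V/F(Kᵢ−1)), yᵢ = Kᵢxᵢ:
  A: x = 0.2644, y = 0.7720
  B: x = 0.7356, y = 0.2280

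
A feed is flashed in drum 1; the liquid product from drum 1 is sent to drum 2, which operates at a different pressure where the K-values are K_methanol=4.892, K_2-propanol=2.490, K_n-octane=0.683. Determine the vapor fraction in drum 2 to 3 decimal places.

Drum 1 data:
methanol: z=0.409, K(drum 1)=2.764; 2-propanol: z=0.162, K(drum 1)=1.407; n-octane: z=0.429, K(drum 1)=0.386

Drum 1:
Material balance + equilibrium reduce to Σ zᵢ(Kᵢ−1)/(1+ψ₁(Kᵢ−1)) = 0.
g(0) = ΣzᵢKᵢ − 1 = 0.524 and g(1) = 1 − Σzᵢ/Kᵢ = -0.375, so a root lies in (0, 1).
Iterate (Newton) starting at ψ₁ = 0.5:
  ψ₁ = 0.500: g = 0.0580, g' = -0.715 → ψ₁ = 0.581
Converged at ψ₁ = 0.581.
Drum-1 compositions:
  methanol: x = 0.202, y = 0.558
  2-propanol: x = 0.131, y = 0.184
  n-octane: x = 0.667, y = 0.257
Drum-2 feed = drum-1 liquid: z₂ = (0.2020, 0.1310, 0.6670).
Drum 2:
Material balance + equilibrium reduce to Σ zᵢ(Kᵢ−1)/(1+ψ₂(Kᵢ−1)) = 0.
Check two-phase: ΣzᵢKᵢ = 1.770 > 1 and Σzᵢ/Kᵢ = 1.071 > 1, so g(0) = 0.770 > 0 and g(1) = -0.071 < 0.
Iterate (Newton) starting at ψ₂ = 0.44:
  ψ₂ = 0.440: g = 0.1619, g' = -0.612 → ψ₂ = 0.704
  ψ₂ = 0.704: g = 0.0331, g' = -0.399 → ψ₂ = 0.787
  ψ₂ = 0.787: g = 0.0014, g' = -0.366 → ψ₂ = 0.791
Converged at ψ₂ = 0.791.
  methanol: x = 0.050, y = 0.242
  2-propanol: x = 0.060, y = 0.150
  n-octane: x = 0.890, y = 0.608

V/F (drum 2) = 0.791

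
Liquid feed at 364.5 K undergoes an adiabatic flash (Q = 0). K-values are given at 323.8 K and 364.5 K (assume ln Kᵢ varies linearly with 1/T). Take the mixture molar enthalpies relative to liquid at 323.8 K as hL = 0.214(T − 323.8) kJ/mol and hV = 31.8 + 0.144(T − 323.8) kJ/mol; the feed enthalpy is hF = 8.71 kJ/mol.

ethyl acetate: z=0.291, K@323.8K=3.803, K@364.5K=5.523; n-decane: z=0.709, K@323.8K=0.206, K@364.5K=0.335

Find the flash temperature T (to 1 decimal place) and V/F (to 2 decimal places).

Adiabatic flash: solve Rachford–Rice at each trial T, then check hF = ψ·hV(T) + (1−ψ)·hL(T).
  T = 323.8 K: K = (3.803, 0.206), RR gives ψ = 0.114, H_out = 3.611 kJ/mol
  T = 364.5 K: K = (5.523, 0.335), RR gives ψ = 0.281, H_out = 16.840 kJ/mol
  T = 344.1 K: K = (4.632, 0.266), RR gives ψ = 0.201, H_out = 10.463 kJ/mol
  T = 334.0 K: K = (4.212, 0.235), RR gives ψ = 0.160, H_out = 7.150 kJ/mol
  T = 339.1 K: K = (4.422, 0.251), RR gives ψ = 0.181, H_out = 8.842 kJ/mol
  T = 336.6 K: K = (4.318, 0.243), RR gives ψ = 0.171, H_out = 8.018 kJ/mol
  T = 337.9 K: K = (4.372, 0.247), RR gives ψ = 0.176, H_out = 8.447 kJ/mol
Linear interpolation between T = 337.9 (H_out = 8.447) and T = 339.1 (H_out = 8.842) on hF = 8.71 gives T ≈ 338.7 K, at which ψ = 0.18.

T = 338.7 K, V/F = 0.18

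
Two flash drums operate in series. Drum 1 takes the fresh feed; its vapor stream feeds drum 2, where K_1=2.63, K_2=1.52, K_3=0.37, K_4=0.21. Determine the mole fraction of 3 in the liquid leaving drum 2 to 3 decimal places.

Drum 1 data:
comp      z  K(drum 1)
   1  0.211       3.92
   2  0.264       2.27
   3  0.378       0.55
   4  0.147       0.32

x_3 (drum 2) = 0.440

Drum 1:
Material balance + equilibrium reduce to Σ zᵢ(Kᵢ−1)/(1+ψ₁(Kᵢ−1)) = 0.
g(0) = ΣzᵢKᵢ − 1 = 0.681 and g(1) = 1 − Σzᵢ/Kᵢ = -0.317, so a root lies in (0, 1).
Newton–Raphson from ψ₁ = 0.5:
  ψ₁ = 0.500: g = 0.0846, g' = -0.740 → ψ₁ = 0.614
  ψ₁ = 0.614: g = 0.0021, g' = -0.712 → ψ₁ = 0.617
Converged at ψ₁ = 0.617.
Drum-1 compositions:
  1: x = 0.075, y = 0.295
  2: x = 0.148, y = 0.336
  3: x = 0.523, y = 0.288
  4: x = 0.253, y = 0.081
Drum-2 feed = drum-1 vapor: z₂ = (0.2951, 0.3359, 0.2879, 0.0811).
Drum 2:
Rachford–Rice: g(ψ₂) = Σ zᵢ(Kᵢ−1)/(1+ψ₂(Kᵢ−1)) = 0.
Check two-phase: ΣzᵢKᵢ = 1.410 > 1 and Σzᵢ/Kᵢ = 1.497 > 1, so g(0) = 0.410 > 0 and g(1) = -0.497 < 0.
Newton–Raphson from ψ₂ = 0.5:
  ψ₂ = 0.500: g = 0.0331, g' = -0.677 → ψ₂ = 0.549
  ψ₂ = 0.549: g = -0.0005, g' = -0.698 → ψ₂ = 0.548
Converged at ψ₂ = 0.548.
  1: x = 0.156, y = 0.410
  2: x = 0.261, y = 0.397
  3: x = 0.440, y = 0.163
  4: x = 0.143, y = 0.030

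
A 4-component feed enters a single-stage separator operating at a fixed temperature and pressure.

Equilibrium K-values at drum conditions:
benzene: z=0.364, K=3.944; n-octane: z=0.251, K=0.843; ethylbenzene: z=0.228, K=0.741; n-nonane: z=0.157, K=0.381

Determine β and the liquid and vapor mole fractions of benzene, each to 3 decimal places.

Material balance + equilibrium reduce to Σ zᵢ(Kᵢ−1)/(1+β(Kᵢ−1)) = 0.
g(0) = ΣzᵢKᵢ − 1 = 0.876 and g(1) = 1 − Σzᵢ/Kᵢ = -0.110, so a root lies in (0, 1).
Newton iteration, β⁰ = 0.5:
  β = 0.500: g = 0.1822, g' = -0.670 → β = 0.772
  β = 0.772: g = 0.0227, g' = -0.547 → β = 0.813
Converged at β = 0.813.
Compositions from xᵢ = zᵢ/(1+β(Kᵢ−1)), yᵢ = Kᵢxᵢ:
  benzene: x = 0.107, y = 0.423
  n-octane: x = 0.288, y = 0.243
  ethylbenzene: x = 0.289, y = 0.214
  n-nonane: x = 0.316, y = 0.120

β = 0.813, x_benzene = 0.107, y_benzene = 0.423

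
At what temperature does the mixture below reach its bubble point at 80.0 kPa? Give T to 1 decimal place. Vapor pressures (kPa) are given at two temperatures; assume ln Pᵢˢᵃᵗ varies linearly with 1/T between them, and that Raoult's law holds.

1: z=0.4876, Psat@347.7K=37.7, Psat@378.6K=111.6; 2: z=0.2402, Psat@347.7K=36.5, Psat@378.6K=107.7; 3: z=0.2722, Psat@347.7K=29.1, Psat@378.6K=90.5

T = 370.5 K

Bubble-point temperature: ΣzᵢPᵢˢᵃᵗ(T) = P. Interpolate ln Pᵢˢᵃᵗ = aᵢ + bᵢ/T.
  T = 347.7 K: ΣzᵢPᵢˢᵃᵗ = 35.07 kPa
  T = 378.6 K: ΣzᵢPᵢˢᵃᵗ = 104.92 kPa
  T = 363.1 K: ΣzᵢPᵢˢᵃᵗ = 61.98 kPa
  T = 370.9 K: ΣzᵢPᵢˢᵃᵗ = 81.22 kPa
  T = 367.0 K: ΣzᵢPᵢˢᵃᵗ = 71.05 kPa
  T = 368.9 K: ΣzᵢPᵢˢᵃᵗ = 75.86 kPa
  T = 369.9 K: ΣzᵢPᵢˢᵃᵗ = 78.50 kPa
Interpolating between 369.9 K and 370.9 K gives T ≈ 370.5 K.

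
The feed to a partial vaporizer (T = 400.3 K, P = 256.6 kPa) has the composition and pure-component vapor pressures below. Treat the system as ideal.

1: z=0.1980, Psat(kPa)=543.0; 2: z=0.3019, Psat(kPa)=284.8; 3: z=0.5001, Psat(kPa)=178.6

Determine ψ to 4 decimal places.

Raoult's law: Kᵢ = Pᵢˢᵃᵗ/P = Pᵢˢᵃᵗ/256.6.
  K_1 = 543.0/256.6 = 2.116134, K_2 = 284.8/256.6 = 1.109899, K_3 = 178.6/256.6 = 0.696025
Let ψ = V/F and solve Σ zᵢ(Kᵢ−1)/(1+ψ(Kᵢ−1)) = 0.
Feasibility: ΣzᵢKᵢ = 1.1022, Σzᵢ/Kᵢ = 1.0841 — both > 1, two phases present.
Iterate (Newton) starting at ψ = 0.67:
  ψ = 0.6700: g = -0.03355, g' = -0.1568 → ψ = 0.4560
  ψ = 0.4560: g = 0.00157, g' = -0.1739 → ψ = 0.4650
  ψ = 0.4650: g = 0.00000, g' = -0.1729 → ψ = 0.4651
Converged at ψ = 0.4651.

ψ = 0.4651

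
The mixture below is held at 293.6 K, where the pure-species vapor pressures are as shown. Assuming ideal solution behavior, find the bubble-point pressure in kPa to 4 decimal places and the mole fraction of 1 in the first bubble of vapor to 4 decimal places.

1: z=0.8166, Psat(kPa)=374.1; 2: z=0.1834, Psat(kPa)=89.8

At the bubble point ψ → 0, so ΣzᵢKᵢ = 1 with Kᵢ = Pᵢˢᵃᵗ/P ⇒ P = ΣzᵢPᵢˢᵃᵗ.
P = 0.8166·374.1 + 0.1834·89.8 = 321.9594 kPa
yᵢ = zᵢPᵢˢᵃᵗ/P ⇒ y_1 = 0.8166·374.1/321.9594 = 0.9488

Pbub = 321.9594 kPa, y_1 = 0.9488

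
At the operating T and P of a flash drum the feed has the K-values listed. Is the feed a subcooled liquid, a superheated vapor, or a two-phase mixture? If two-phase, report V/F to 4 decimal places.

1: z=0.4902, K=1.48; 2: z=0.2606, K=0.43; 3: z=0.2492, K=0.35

ΣzᵢKᵢ = 0.9248; Σzᵢ/Kᵢ = 1.6493.
Since ΣzᵢKᵢ < 1 the mixture is below its bubble point — single liquid phase.

subcooled liquid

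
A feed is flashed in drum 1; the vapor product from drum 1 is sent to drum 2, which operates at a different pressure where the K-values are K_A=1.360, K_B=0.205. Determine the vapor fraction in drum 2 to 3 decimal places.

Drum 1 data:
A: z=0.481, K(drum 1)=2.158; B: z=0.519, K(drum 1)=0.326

Drum 1:
Binary case is linear: z₁(K₁−1)(1+ψ₁(K₂−1)) + z₂(K₂−1)(1+ψ₁(K₁−1)) = 0
⇒ ψ₁ = [z₁(K₁−1)+z₂(K₂−1)] / [−(K₁−1)(K₂−1)] = 0.2072/0.7805 = 0.265
Drum-1 compositions:
  A: x = 0.368, y = 0.794
  B: x = 0.632, y = 0.206
Drum-2 feed = drum-1 vapor: z₂ = (0.7939, 0.2061).
Drum 2:
Newton–Raphson from ψ₂ = 0.49:
  ψ₂ = 0.490: g = -0.0254, g' = -0.424 → ψ₂ = 0.430
  ψ₂ = 0.430: g = -0.0014, g' = -0.378 → ψ₂ = 0.426
Converged at ψ₂ = 0.426.
  A: x = 0.688, y = 0.936
  B: x = 0.312, y = 0.064

V/F (drum 2) = 0.426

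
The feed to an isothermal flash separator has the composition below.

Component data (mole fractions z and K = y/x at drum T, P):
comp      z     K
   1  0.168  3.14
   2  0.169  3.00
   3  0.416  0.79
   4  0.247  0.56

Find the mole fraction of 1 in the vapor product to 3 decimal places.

Let ψ = V/F and solve Σ zᵢ(Kᵢ−1)/(1+ψ(Kᵢ−1)) = 0.
g(0) = ΣzᵢKᵢ − 1 = 0.501 and g(1) = 1 − Σzᵢ/Kᵢ = -0.077, so a root lies in (0, 1).
Iterate (Newton) starting at ψ = 0.5:
  ψ = 0.500: g = 0.1057, g' = -0.450 → ψ = 0.735
  ψ = 0.735: g = 0.0127, g' = -0.357 → ψ = 0.770
  ψ = 0.770: g = 0.0001, g' = -0.350 → ψ = 0.771
Converged at ψ = 0.771.
Compositions from xᵢ = zᵢ/(1+ψ(Kᵢ−1)), yᵢ = Kᵢxᵢ:
  1: x = 0.063, y = 0.199
  2: x = 0.066, y = 0.199
  3: x = 0.496, y = 0.392
  4: x = 0.374, y = 0.209

y_1 = 0.199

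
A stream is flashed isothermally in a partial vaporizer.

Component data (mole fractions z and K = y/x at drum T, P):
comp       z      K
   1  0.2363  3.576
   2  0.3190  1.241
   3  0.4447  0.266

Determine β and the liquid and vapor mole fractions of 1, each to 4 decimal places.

Material balance + equilibrium reduce to Σ zᵢ(Kᵢ−1)/(1+β(Kᵢ−1)) = 0.
g(0) = ΣzᵢKᵢ − 1 = 0.3592 and g(1) = 1 − Σzᵢ/Kᵢ = -0.9949, so a root lies in (0, 1).
Newton iteration, β⁰ = 0.65:
  β = 0.6500: g = -0.33016, g' = -1.1093 → β = 0.3524
  β = 0.3524: g = -0.05035, g' = -0.8825 → β = 0.2953
  β = 0.2953: g = 0.00073, g' = -0.9125 → β = 0.2961
Converged at β = 0.2961.
Compositions from xᵢ = zᵢ/(1+β(Kᵢ−1)), yᵢ = Kᵢxᵢ:
  1: x = 0.1340, y = 0.4793
  2: x = 0.2978, y = 0.3695
  3: x = 0.5682, y = 0.1511

β = 0.2961, x_1 = 0.1340, y_1 = 0.4793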